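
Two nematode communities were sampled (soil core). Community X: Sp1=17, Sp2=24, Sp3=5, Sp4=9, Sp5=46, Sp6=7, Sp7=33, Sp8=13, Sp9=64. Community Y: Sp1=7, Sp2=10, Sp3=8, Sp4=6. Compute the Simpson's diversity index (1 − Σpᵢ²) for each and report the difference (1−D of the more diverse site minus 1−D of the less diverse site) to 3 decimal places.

Community X: N=218, proportions 0.07798, 0.11009, 0.02294, 0.04128, 0.21101, 0.03211, 0.15138, 0.05963, 0.29358, giving 1−D = 0.82135 (working shown to 5 dp, full precision carried).
Community Y: N=31, proportions 0.22581, 0.32258, 0.25806, 0.19355, giving 1−D = 0.74089.
Difference = |0.82135 − 0.74089| = 0.08046, i.e. 0.080 to 3 decimal places.

0.080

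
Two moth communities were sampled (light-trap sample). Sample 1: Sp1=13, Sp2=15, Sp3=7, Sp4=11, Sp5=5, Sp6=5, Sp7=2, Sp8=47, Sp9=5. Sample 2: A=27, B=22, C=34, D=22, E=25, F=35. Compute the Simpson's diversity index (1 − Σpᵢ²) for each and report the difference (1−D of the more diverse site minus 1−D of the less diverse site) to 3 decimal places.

0.063

Sample 1: N=110, proportions 0.11818182, 0.13636364, 0.06363636, 0.1, 0.04545455, 0.04545455, 0.01818182, 0.42727273, 0.04545455, giving 1−D = 0.76429752 (working shown to 8 dp, full precision carried).
Sample 2: N=165, proportions 0.16363636, 0.13333333, 0.20606061, 0.13333333, 0.15151515, 0.21212121, giving 1−D = 0.82725436.
Difference = |0.76429752 − 0.82725436| = 0.06295684, i.e. 0.063 to 3 decimal places.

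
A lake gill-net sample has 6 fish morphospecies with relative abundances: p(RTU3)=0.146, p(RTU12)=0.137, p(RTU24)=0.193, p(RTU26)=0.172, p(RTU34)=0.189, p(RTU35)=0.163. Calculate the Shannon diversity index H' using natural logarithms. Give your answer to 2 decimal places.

Each pᵢ ln pᵢ term (working shown to 4 dp, full precision carried): 0.146×(-1.9241)=-0.2809, 0.137×(-1.9878)=-0.2723, 0.193×(-1.6451)=-0.3175, 0.172×(-1.7603)=-0.3028, 0.189×(-1.6660)=-0.3149, 0.163×(-1.8140)=-0.2957.
Sum = -1.7841, so H' = 1.78.

1.78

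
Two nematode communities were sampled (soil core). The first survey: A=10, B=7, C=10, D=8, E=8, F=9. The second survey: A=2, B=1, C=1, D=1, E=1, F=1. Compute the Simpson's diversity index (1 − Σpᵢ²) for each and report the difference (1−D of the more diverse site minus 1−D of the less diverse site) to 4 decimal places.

0.0143

The first survey: N=52, proportions 0.1923077, 0.1346154, 0.1923077, 0.1538462, 0.1538462, 0.1730769, giving 1−D = 0.8306213 (working shown to 7 dp, full precision carried).
The second survey: N=7, proportions 0.2857143, 0.1428571, 0.1428571, 0.1428571, 0.1428571, 0.1428571, giving 1−D = 0.8163265.
Difference = |0.8306213 − 0.8163265| = 0.0142948, i.e. 0.0143 to 4 decimal places.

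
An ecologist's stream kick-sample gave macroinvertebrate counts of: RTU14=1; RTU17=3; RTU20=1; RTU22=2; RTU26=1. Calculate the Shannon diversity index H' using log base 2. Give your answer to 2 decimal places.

2.16

Total N = 1+3+1+2+1 = 8, so the proportions are 0.125, 0.375, 0.125, 0.25, 0.125 (working shown to 4 dp, full precision carried).
Each pᵢ log₂ pᵢ term: 0.125×(-3.0000)=-0.3750, 0.375×(-1.4150)=-0.5306, 0.125×(-3.0000)=-0.3750, 0.25×(-2.0000)=-0.5000, 0.125×(-3.0000)=-0.3750.
Sum = -2.1556, so H' = 2.16.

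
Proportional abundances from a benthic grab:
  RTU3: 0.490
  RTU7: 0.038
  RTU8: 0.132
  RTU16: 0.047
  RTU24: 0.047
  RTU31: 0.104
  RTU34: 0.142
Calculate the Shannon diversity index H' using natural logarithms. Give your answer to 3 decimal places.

1.541

Each pᵢ ln pᵢ term (working shown to 5 dp, full precision carried): 0.49×(-0.71335)=-0.34954, 0.038×(-3.27017)=-0.12427, 0.132×(-2.02495)=-0.26729, 0.047×(-3.05761)=-0.14371, 0.047×(-3.05761)=-0.14371, 0.104×(-2.26336)=-0.23539, 0.142×(-1.95193)=-0.27717.
Sum = -1.54108, so H' = 1.541.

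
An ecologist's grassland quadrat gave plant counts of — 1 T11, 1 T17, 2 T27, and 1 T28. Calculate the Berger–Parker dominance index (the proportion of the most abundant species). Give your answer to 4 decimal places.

0.4000

Total N = 1+1+2+1 = 5, so the proportions are 0.2, 0.2, 0.4, 0.2 (working shown to 6 dp, full precision carried).
The largest proportion is 0.4, i.e. d = 0.4000 to 4 decimal places.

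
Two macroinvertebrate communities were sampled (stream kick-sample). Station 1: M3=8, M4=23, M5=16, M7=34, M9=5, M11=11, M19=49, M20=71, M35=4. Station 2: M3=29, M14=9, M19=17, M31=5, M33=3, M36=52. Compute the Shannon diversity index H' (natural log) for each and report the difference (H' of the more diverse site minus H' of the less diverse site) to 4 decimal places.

Station 1: N=221, proportions 0.036199, 0.104072, 0.072398, 0.153846, 0.022624, 0.049774, 0.221719, 0.321267, 0.0181, giving H' = 1.840116 (working shown to 6 dp, full precision carried).
Station 2: N=115, proportions 0.252174, 0.078261, 0.147826, 0.043478, 0.026087, 0.452174, giving H' = 1.419724.
Difference = |1.840116 − 1.419724| = 0.420392, i.e. 0.4204 to 4 decimal places.

0.4204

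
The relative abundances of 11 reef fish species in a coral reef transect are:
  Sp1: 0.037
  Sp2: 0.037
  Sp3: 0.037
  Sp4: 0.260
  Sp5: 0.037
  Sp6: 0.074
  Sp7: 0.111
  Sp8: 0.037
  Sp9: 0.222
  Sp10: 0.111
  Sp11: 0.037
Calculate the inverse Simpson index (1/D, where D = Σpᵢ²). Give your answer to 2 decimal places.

D = 0.037² + 0.037² + 0.037² + 0.26² + 0.037² + 0.074² + 0.111² + 0.037² + 0.222² + 0.111² + 0.037² = 0.001369 + 0.001369 + 0.001369 + 0.067600 + 0.001369 + 0.005476 + 0.012321 + 0.001369 + 0.049284 + 0.012321 + 0.001369 = 0.155216 (working shown to 6 dp, full precision carried).
So 1/D = 6.4426, i.e. 6.44 to 2 decimal places.

6.44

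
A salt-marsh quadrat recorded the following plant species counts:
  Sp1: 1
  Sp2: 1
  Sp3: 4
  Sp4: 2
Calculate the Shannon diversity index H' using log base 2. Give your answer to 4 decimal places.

1.7500

Total N = 1+1+4+2 = 8, so the proportions are 0.125, 0.125, 0.5, 0.25 (working shown to 6 dp, full precision carried).
Each pᵢ log₂ pᵢ term: 0.125×(-3.000000)=-0.375000, 0.125×(-3.000000)=-0.375000, 0.5×(-1.000000)=-0.500000, 0.25×(-2.000000)=-0.500000.
Sum = -1.750000, so H' = 1.7500.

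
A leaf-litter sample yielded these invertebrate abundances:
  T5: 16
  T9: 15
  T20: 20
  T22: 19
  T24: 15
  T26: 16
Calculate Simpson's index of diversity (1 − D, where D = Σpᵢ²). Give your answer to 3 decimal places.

Total N = 16+15+20+19+15+16 = 101, so the proportions are 0.15842, 0.14851, 0.19802, 0.18812, 0.14851, 0.15842 (working shown to 5 dp, full precision carried).
D = 0.15842² + 0.14851² + 0.19802² + 0.18812² + 0.14851² + 0.15842² = 0.02510 + 0.02206 + 0.03921 + 0.03539 + 0.02206 + 0.02510 = 0.16891.
So 1 − D = 0.83109, i.e. 0.831 to 3 decimal places.

0.831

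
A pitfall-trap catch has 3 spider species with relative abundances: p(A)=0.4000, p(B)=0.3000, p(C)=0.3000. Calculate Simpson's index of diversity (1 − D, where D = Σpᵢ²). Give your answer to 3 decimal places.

D = 0.4² + 0.3² + 0.3² = 0.16000 + 0.09000 + 0.09000 = 0.34000 (working shown to 5 dp, full precision carried).
So 1 − D = 0.66000, i.e. 0.660 to 3 decimal places.

0.660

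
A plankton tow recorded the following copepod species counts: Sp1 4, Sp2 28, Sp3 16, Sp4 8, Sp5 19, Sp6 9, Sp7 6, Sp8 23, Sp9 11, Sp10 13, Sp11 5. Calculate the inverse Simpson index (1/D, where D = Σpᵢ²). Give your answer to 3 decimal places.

Total N = 4+28+16+8+19+9+6+23+11+13+5 = 142, so the proportions are 0.028169, 0.1971831, 0.1126761, 0.056338, 0.1338028, 0.0633803, 0.0422535, 0.1619718, 0.0774648, 0.0915493, 0.0352113 (working shown to 7 dp, full precision carried).
D = 0.028169² + 0.1971831² + 0.1126761² + 0.056338² + 0.1338028² + 0.0633803² + 0.0422535² + 0.1619718² + 0.0774648² + 0.0915493² + 0.0352113² = 0.0007935 + 0.0388812 + 0.0126959 + 0.0031740 + 0.0179032 + 0.0040171 + 0.0017854 + 0.0262349 + 0.0060008 + 0.0083813 + 0.0012398 = 0.1211069.
So 1/D = 8.25717, i.e. 8.257 to 3 decimal places.

8.257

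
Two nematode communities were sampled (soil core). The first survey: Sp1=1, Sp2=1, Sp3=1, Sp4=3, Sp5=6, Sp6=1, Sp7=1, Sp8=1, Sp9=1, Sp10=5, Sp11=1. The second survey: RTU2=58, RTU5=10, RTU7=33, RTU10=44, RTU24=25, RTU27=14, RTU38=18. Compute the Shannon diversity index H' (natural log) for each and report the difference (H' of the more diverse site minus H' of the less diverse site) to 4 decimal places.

The first survey: N=22, proportions 0.04545455, 0.04545455, 0.04545455, 0.13636364, 0.27272727, 0.04545455, 0.04545455, 0.04545455, 0.04545455, 0.22727273, 0.04545455, giving H' = 2.08678867 (working shown to 8 dp, full precision carried).
The second survey: N=202, proportions 0.28712871, 0.04950495, 0.16336634, 0.21782178, 0.12376238, 0.06930693, 0.08910891, giving H' = 1.79407944.
Difference = |2.08678867 − 1.79407944| = 0.29270923, i.e. 0.2927 to 4 decimal places.

0.2927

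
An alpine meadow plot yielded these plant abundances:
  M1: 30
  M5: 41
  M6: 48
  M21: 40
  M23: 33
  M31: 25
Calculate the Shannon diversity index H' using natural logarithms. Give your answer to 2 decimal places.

Total N = 30+41+48+40+33+25 = 217, so the proportions are 0.1382, 0.1889, 0.2212, 0.1843, 0.1521, 0.1152 (working shown to 4 dp, full precision carried).
Each pᵢ ln pᵢ term: 0.1382×(-1.9787)=-0.2736, 0.1889×(-1.6663)=-0.3148, 0.2212×(-1.5087)=-0.3337, 0.1843×(-1.6910)=-0.3117, 0.1521×(-1.8834)=-0.2864, 0.1152×(-2.1610)=-0.2490.
Sum = -1.7692, so H' = 1.77.

1.77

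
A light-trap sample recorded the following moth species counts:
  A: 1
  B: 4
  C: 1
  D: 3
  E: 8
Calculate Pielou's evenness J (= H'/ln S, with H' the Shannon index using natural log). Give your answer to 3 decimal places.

Total N = 1+4+1+3+8 = 17, so the proportions are 0.05882, 0.23529, 0.05882, 0.17647, 0.47059 (working shown to 5 dp, full precision carried).
H' = −Σ pᵢ ln pᵢ = −((-0.16666) + (-0.34045) + (-0.16666) + (-0.30611) + (-0.35472)) = 1.33459.
With S = 5 species, ln S = 1.60944, so J = 1.33459/1.60944 = 0.82923, i.e. 0.829 to 3 decimal places.

0.829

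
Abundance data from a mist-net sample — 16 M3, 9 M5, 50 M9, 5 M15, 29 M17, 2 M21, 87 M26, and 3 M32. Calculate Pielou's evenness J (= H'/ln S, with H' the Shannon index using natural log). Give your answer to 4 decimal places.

Total N = 16+9+50+5+29+2+87+3 = 201, so the proportions are 0.079602, 0.044776, 0.248756, 0.024876, 0.144279, 0.00995, 0.432836, 0.014925 (working shown to 6 dp, full precision carried).
H' = −Σ pᵢ ln pᵢ = −((-0.201450) + (-0.139078) + (-0.346090) + (-0.091887) + (-0.279325) + (-0.045872) + (-0.362455) + (-0.062757)) = 1.528914.
With S = 8 species, ln S = 2.079442, so J = 1.528914/2.079442 = 0.735252, i.e. 0.7353 to 4 decimal places.

0.7353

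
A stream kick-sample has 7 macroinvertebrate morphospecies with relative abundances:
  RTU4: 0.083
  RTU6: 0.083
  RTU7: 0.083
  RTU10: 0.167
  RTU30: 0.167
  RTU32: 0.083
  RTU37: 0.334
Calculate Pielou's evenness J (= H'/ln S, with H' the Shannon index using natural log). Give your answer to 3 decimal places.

0.920

H' = −Σ pᵢ ln pᵢ = −((-0.20658) + (-0.20658) + (-0.20658) + (-0.29889) + (-0.29889) + (-0.20658) + (-0.36627)) = 1.79037 (working shown to 5 dp, full precision carried).
With S = 7 species, ln S = 1.94591, so J = 1.79037/1.94591 = 0.92007, i.e. 0.920 to 3 decimal places.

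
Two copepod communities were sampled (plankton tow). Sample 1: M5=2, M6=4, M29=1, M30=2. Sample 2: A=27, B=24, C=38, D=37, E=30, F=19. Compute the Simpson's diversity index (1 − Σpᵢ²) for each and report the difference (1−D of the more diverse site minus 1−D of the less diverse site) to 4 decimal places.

Sample 1: N=9, proportions 0.222222, 0.444444, 0.111111, 0.222222, giving 1−D = 0.691358 (working shown to 6 dp, full precision carried).
Sample 2: N=175, proportions 0.154286, 0.137143, 0.217143, 0.211429, 0.171429, 0.108571, giving 1−D = 0.824359.
Difference = |0.691358 − 0.824359| = 0.133001, i.e. 0.1330 to 4 decimal places.

0.1330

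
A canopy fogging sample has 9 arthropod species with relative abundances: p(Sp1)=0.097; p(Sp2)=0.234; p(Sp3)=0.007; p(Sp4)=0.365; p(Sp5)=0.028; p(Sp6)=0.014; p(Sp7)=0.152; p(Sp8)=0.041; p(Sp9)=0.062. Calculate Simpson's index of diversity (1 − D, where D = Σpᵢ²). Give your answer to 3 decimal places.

D = 0.097² + 0.234² + 0.007² + 0.365² + 0.028² + 0.014² + 0.152² + 0.041² + 0.062² = 0.00941 + 0.05476 + 0.00005 + 0.13322 + 0.00078 + 0.00020 + 0.02310 + 0.00168 + 0.00384 = 0.22705 (working shown to 5 dp, full precision carried).
So 1 − D = 0.77295, i.e. 0.773 to 3 decimal places.

0.773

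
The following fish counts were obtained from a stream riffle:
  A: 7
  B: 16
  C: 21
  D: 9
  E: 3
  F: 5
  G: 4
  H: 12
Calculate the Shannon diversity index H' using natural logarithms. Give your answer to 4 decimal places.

1.8971

Total N = 7+16+21+9+3+5+4+12 = 77, so the proportions are 0.090909, 0.207792, 0.272727, 0.116883, 0.038961, 0.064935, 0.051948, 0.155844 (working shown to 6 dp, full precision carried).
Each pᵢ ln pᵢ term: 0.090909×(-2.397895)=-0.217990, 0.207792×(-1.571217)=-0.326487, 0.272727×(-1.299283)=-0.354350, 0.116883×(-2.146581)=-0.250899, 0.038961×(-3.245193)=-0.126436, 0.064935×(-2.734368)=-0.177556, 0.051948×(-2.957511)=-0.153637, 0.155844×(-1.858899)=-0.289699.
Sum = -1.897054, so H' = 1.8971.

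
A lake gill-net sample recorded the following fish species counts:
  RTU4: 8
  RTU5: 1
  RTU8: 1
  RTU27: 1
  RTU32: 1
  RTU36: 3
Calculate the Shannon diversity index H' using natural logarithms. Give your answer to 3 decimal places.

1.379

Total N = 8+1+1+1+1+3 = 15, so the proportions are 0.53333, 0.06667, 0.06667, 0.06667, 0.06667, 0.2 (working shown to 5 dp, full precision carried).
Each pᵢ ln pᵢ term: 0.53333×(-0.62861)=-0.33526, 0.06667×(-2.70805)=-0.18054, 0.06667×(-2.70805)=-0.18054, 0.06667×(-2.70805)=-0.18054, 0.06667×(-2.70805)=-0.18054, 0.2×(-1.60944)=-0.32189.
Sum = -1.37929, so H' = 1.379.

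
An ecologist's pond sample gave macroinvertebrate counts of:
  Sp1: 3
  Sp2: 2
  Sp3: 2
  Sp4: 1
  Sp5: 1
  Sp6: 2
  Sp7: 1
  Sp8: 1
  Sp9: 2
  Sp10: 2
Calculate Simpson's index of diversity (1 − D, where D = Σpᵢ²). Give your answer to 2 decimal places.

Total N = 3+2+2+1+1+2+1+1+2+2 = 17, so the proportions are 0.1765, 0.1176, 0.1176, 0.0588, 0.0588, 0.1176, 0.0588, 0.0588, 0.1176, 0.1176 (working shown to 4 dp, full precision carried).
D = 0.1765² + 0.1176² + 0.1176² + 0.0588² + 0.0588² + 0.1176² + 0.0588² + 0.0588² + 0.1176² + 0.1176² = 0.0311 + 0.0138 + 0.0138 + 0.0035 + 0.0035 + 0.0138 + 0.0035 + 0.0035 + 0.0138 + 0.0138 = 0.1142.
So 1 − D = 0.8858, i.e. 0.89 to 2 decimal places.

0.89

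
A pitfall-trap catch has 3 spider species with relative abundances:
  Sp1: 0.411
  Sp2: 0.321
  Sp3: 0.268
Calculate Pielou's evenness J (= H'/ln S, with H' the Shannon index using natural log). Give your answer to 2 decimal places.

0.99

H' = −Σ pᵢ ln pᵢ = −((-0.3654) + (-0.3648) + (-0.3529)) = 1.0831 (working shown to 4 dp, full precision carried).
With S = 3 species, ln S = 1.0986, so J = 1.0831/1.0986 = 0.9859, i.e. 0.99 to 2 decimal places.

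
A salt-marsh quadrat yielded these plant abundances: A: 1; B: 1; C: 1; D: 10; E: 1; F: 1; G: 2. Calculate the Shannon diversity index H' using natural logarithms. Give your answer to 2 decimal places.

Total N = 1+1+1+10+1+1+2 = 17, so the proportions are 0.0588, 0.0588, 0.0588, 0.5882, 0.0588, 0.0588, 0.1176 (working shown to 4 dp, full precision carried).
Each pᵢ ln pᵢ term: 0.0588×(-2.8332)=-0.1667, 0.0588×(-2.8332)=-0.1667, 0.0588×(-2.8332)=-0.1667, 0.5882×(-0.5306)=-0.3121, 0.0588×(-2.8332)=-0.1667, 0.0588×(-2.8332)=-0.1667, 0.1176×(-2.1401)=-0.2518.
Sum = -1.3972, so H' = 1.40.

1.40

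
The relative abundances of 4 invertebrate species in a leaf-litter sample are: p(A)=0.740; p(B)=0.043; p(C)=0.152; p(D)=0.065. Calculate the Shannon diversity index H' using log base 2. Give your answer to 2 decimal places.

Each pᵢ log₂ pᵢ term (working shown to 4 dp, full precision carried): 0.74×(-0.4344)=-0.3215, 0.043×(-4.5395)=-0.1952, 0.152×(-2.7179)=-0.4131, 0.065×(-3.9434)=-0.2563.
Sum = -1.1861, so H' = 1.19.

1.19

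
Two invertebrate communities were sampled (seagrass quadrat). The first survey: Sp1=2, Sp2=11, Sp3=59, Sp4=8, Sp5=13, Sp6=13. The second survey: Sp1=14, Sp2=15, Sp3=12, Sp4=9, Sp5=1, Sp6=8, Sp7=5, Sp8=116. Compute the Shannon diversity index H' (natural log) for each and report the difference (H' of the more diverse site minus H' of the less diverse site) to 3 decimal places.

The first survey: N=106, proportions 0.01887, 0.10377, 0.5566, 0.07547, 0.12264, 0.12264, giving H' = 1.34587 (working shown to 5 dp, full precision carried).
The second survey: N=180, proportions 0.07778, 0.08333, 0.06667, 0.05, 0.00556, 0.04444, 0.02778, 0.64444, giving H' = 1.28595.
Difference = |1.34587 − 1.28595| = 0.05992, i.e. 0.060 to 3 decimal places.

0.060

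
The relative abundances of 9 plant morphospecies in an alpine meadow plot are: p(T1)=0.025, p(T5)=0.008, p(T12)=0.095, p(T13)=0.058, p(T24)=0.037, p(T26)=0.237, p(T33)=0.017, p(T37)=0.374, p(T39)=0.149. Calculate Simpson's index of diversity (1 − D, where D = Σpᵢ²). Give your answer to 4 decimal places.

D = 0.025² + 0.008² + 0.095² + 0.058² + 0.037² + 0.237² + 0.017² + 0.374² + 0.149² = 0.000625 + 0.000064 + 0.009025 + 0.003364 + 0.001369 + 0.056169 + 0.000289 + 0.139876 + 0.022201 = 0.232982 (working shown to 6 dp, full precision carried).
So 1 − D = 0.767018, i.e. 0.7670 to 4 decimal places.

0.7670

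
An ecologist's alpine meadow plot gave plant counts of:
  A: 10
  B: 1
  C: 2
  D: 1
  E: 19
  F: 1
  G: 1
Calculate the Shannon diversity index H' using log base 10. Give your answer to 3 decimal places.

Total N = 10+1+2+1+19+1+1 = 35, so the proportions are 0.28571, 0.02857, 0.05714, 0.02857, 0.54286, 0.02857, 0.02857 (working shown to 5 dp, full precision carried).
Each pᵢ log₁₀ pᵢ term: 0.28571×(-0.54407)=-0.15545, 0.02857×(-1.54407)=-0.04412, 0.05714×(-1.24304)=-0.07103, 0.02857×(-1.54407)=-0.04412, 0.54286×(-0.26531)=-0.14403, 0.02857×(-1.54407)=-0.04412, 0.02857×(-1.54407)=-0.04412.
Sum = -0.54697, so H' = 0.547.

0.547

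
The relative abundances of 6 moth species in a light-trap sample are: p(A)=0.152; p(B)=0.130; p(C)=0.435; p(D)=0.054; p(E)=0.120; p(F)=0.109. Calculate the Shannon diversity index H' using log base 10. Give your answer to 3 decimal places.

0.681

Each pᵢ log₁₀ pᵢ term (working shown to 5 dp, full precision carried): 0.152×(-0.81816)=-0.12436, 0.13×(-0.88606)=-0.11519, 0.435×(-0.36151)=-0.15726, 0.054×(-1.26761)=-0.06845, 0.12×(-0.92082)=-0.11050, 0.109×(-0.96257)=-0.10492.
Sum = -0.68067, so H' = 0.681.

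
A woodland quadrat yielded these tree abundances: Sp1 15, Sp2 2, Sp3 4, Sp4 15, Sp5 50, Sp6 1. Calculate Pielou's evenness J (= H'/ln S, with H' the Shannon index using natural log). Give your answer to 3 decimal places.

Total N = 15+2+4+15+50+1 = 87, so the proportions are 0.17241, 0.02299, 0.04598, 0.17241, 0.57471, 0.01149 (working shown to 5 dp, full precision carried).
H' = −Σ pᵢ ln pᵢ = −((-0.30308) + (-0.08673) + (-0.14159) + (-0.30308) + (-0.31832) + (-0.05133)) = 1.20414.
With S = 6 species, ln S = 1.79176, so J = 1.20414/1.79176 = 0.67204, i.e. 0.672 to 3 decimal places.

0.672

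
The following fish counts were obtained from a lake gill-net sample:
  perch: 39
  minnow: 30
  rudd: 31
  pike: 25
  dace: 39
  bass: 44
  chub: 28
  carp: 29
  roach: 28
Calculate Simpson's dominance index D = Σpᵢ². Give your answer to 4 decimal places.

0.1150

Total N = 39+30+31+25+39+44+28+29+28 = 293, so the proportions are 0.133106, 0.102389, 0.105802, 0.085324, 0.133106, 0.150171, 0.095563, 0.098976, 0.095563 (working shown to 6 dp, full precision carried).
D = 0.133106² + 0.102389² + 0.105802² + 0.085324² + 0.133106² + 0.150171² + 0.095563² + 0.098976² + 0.095563² = 0.017717 + 0.010484 + 0.011194 + 0.007280 + 0.017717 + 0.022551 + 0.009132 + 0.009796 + 0.009132 = 0.115004.
To 4 decimal places, D = 0.1150.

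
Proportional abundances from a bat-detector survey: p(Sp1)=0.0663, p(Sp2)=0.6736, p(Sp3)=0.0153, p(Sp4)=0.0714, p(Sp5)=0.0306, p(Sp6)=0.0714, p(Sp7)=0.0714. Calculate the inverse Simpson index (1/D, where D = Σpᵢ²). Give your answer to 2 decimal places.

D = 0.0663² + 0.6736² + 0.0153² + 0.0714² + 0.0306² + 0.0714² + 0.0714² = 0.00440 + 0.45374 + 0.00023 + 0.00510 + 0.00094 + 0.00510 + 0.00510 = 0.47460 (working shown to 5 dp, full precision carried).
So 1/D = 2.1071, i.e. 2.11 to 2 decimal places.

2.11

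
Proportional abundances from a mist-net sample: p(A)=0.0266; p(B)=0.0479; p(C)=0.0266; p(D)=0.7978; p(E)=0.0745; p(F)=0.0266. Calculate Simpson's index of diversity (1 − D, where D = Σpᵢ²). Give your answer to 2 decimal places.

0.35

D = 0.0266² + 0.0479² + 0.0266² + 0.7978² + 0.0745² + 0.0266² = 0.0007 + 0.0023 + 0.0007 + 0.6365 + 0.0056 + 0.0007 = 0.6465 (working shown to 4 dp, full precision carried).
So 1 − D = 0.3535, i.e. 0.35 to 2 decimal places.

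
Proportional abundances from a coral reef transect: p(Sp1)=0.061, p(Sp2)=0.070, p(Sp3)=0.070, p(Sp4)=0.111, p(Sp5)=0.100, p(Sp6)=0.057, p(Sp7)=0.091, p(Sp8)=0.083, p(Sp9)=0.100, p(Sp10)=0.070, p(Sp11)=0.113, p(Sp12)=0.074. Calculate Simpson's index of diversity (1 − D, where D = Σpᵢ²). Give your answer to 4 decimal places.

D = 0.061² + 0.07² + 0.07² + 0.111² + 0.1² + 0.057² + 0.091² + 0.083² + 0.1² + 0.07² + 0.113² + 0.074² = 0.003721 + 0.004900 + 0.004900 + 0.012321 + 0.010000 + 0.003249 + 0.008281 + 0.006889 + 0.010000 + 0.004900 + 0.012769 + 0.005476 = 0.087406 (working shown to 6 dp, full precision carried).
So 1 − D = 0.912594, i.e. 0.9126 to 4 decimal places.

0.9126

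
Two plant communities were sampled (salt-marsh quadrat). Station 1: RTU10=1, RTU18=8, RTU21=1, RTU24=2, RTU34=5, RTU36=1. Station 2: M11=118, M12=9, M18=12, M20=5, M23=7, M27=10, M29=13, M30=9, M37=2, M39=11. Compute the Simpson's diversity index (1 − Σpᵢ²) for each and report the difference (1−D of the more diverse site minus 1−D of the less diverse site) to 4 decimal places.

0.0863

Station 1: N=18, proportions 0.055556, 0.444444, 0.055556, 0.111111, 0.277778, 0.055556, giving 1−D = 0.703704 (working shown to 6 dp, full precision carried).
Station 2: N=196, proportions 0.602041, 0.045918, 0.061224, 0.02551, 0.035714, 0.05102, 0.066327, 0.045918, 0.010204, 0.056122, giving 1−D = 0.617399.
Difference = |0.703704 − 0.617399| = 0.086305, i.e. 0.0863 to 4 decimal places.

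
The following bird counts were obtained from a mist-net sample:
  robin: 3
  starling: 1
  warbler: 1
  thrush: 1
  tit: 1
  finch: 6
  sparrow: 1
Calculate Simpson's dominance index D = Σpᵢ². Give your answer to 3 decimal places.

Total N = 3+1+1+1+1+6+1 = 14, so the proportions are 0.21429, 0.07143, 0.07143, 0.07143, 0.07143, 0.42857, 0.07143 (working shown to 5 dp, full precision carried).
D = 0.21429² + 0.07143² + 0.07143² + 0.07143² + 0.07143² + 0.42857² + 0.07143² = 0.04592 + 0.00510 + 0.00510 + 0.00510 + 0.00510 + 0.18367 + 0.00510 = 0.25510.
To 3 decimal places, D = 0.255.

0.255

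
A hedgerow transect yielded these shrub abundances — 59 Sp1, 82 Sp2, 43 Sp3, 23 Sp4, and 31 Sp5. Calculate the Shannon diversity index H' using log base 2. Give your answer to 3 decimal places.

Total N = 59+82+43+23+31 = 238, so the proportions are 0.2479, 0.34454, 0.18067, 0.09664, 0.13025 (working shown to 5 dp, full precision carried).
Each pᵢ log₂ pᵢ term: 0.2479×(-2.01217)=-0.49882, 0.34454×(-1.53727)=-0.52965, 0.18067×(-2.46855)=-0.44600, 0.09664×(-3.37126)=-0.32579, 0.13025×(-2.94062)=-0.38302.
Sum = -2.18328, so H' = 2.183.

2.183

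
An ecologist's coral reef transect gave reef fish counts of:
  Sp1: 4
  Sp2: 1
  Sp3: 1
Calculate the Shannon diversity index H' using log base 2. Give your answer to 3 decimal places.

1.252

Total N = 4+1+1 = 6, so the proportions are 0.66667, 0.16667, 0.16667 (working shown to 5 dp, full precision carried).
Each pᵢ log₂ pᵢ term: 0.66667×(-0.58496)=-0.38998, 0.16667×(-2.58496)=-0.43083, 0.16667×(-2.58496)=-0.43083.
Sum = -1.25163, so H' = 1.252.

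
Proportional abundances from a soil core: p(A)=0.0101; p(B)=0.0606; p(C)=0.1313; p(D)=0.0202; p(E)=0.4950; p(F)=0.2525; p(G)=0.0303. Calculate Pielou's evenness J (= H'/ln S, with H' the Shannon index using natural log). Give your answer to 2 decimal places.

H' = −Σ pᵢ ln pᵢ = −((-0.0464) + (-0.1699) + (-0.2666) + (-0.0788) + (-0.3481) + (-0.3475) + (-0.1059)) = 1.3633 (working shown to 4 dp, full precision carried).
With S = 7 species, ln S = 1.9459, so J = 1.3633/1.9459 = 0.7006, i.e. 0.70 to 2 decimal places.

0.70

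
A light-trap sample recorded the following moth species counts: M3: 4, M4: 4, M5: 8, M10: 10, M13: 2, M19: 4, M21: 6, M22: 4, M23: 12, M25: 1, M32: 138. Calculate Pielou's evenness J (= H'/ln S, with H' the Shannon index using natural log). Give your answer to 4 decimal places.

Total N = 4+4+8+10+2+4+6+4+12+1+138 = 193, so the proportions are 0.020725, 0.020725, 0.041451, 0.051813, 0.010363, 0.020725, 0.031088, 0.020725, 0.062176, 0.005181, 0.715026 (working shown to 6 dp, full precision carried).
H' = −Σ pᵢ ln pᵢ = −((-0.080340) + (-0.080340) + (-0.131948) + (-0.153373) + (-0.047353) + (-0.080340) + (-0.107905) + (-0.080340) + (-0.172712) + (-0.027268) + (-0.239846)) = 1.201764.
With S = 11 species, ln S = 2.397895, so J = 1.201764/2.397895 = 0.501174, i.e. 0.5012 to 4 decimal places.

0.5012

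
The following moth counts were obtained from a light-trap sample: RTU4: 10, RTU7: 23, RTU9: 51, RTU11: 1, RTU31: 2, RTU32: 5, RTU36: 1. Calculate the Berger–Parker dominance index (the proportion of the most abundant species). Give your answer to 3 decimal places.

0.548

Total N = 10+23+51+1+2+5+1 = 93, so the proportions are 0.10753, 0.24731, 0.54839, 0.01075, 0.02151, 0.05376, 0.01075 (working shown to 5 dp, full precision carried).
The largest proportion is 0.54839, i.e. d = 0.548 to 3 decimal places.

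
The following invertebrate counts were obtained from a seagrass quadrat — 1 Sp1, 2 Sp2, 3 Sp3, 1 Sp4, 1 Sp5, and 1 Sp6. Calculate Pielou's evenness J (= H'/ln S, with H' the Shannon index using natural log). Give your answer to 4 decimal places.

Total N = 1+2+3+1+1+1 = 9, so the proportions are 0.111111, 0.222222, 0.333333, 0.111111, 0.111111, 0.111111 (working shown to 6 dp, full precision carried).
H' = −Σ pᵢ ln pᵢ = −((-0.244136) + (-0.334239) + (-0.366204) + (-0.244136) + (-0.244136) + (-0.244136)) = 1.676988.
With S = 6 species, ln S = 1.791759, so J = 1.676988/1.791759 = 0.935945, i.e. 0.9359 to 4 decimal places.

0.9359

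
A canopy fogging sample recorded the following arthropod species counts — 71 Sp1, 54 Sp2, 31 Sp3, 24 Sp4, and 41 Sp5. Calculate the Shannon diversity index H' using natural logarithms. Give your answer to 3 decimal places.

1.538

Total N = 71+54+31+24+41 = 221, so the proportions are 0.32127, 0.24434, 0.14027, 0.1086, 0.18552 (working shown to 5 dp, full precision carried).
Each pᵢ ln pᵢ term: 0.32127×(-1.13548)=-0.36479, 0.24434×(-1.40918)=-0.34432, 0.14027×(-1.96418)=-0.27552, 0.1086×(-2.22011)=-0.24110, 0.18552×(-1.68459)=-0.31253.
Sum = -1.53826, so H' = 1.538.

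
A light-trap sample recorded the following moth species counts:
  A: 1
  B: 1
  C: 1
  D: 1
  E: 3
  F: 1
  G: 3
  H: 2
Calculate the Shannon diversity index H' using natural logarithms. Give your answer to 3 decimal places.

1.951

Total N = 1+1+1+1+3+1+3+2 = 13, so the proportions are 0.07692, 0.07692, 0.07692, 0.07692, 0.23077, 0.07692, 0.23077, 0.15385 (working shown to 5 dp, full precision carried).
Each pᵢ ln pᵢ term: 0.07692×(-2.56495)=-0.19730, 0.07692×(-2.56495)=-0.19730, 0.07692×(-2.56495)=-0.19730, 0.07692×(-2.56495)=-0.19730, 0.23077×(-1.46634)=-0.33839, 0.07692×(-2.56495)=-0.19730, 0.23077×(-1.46634)=-0.33839, 0.15385×(-1.87180)=-0.28797.
Sum = -1.95126, so H' = 1.951.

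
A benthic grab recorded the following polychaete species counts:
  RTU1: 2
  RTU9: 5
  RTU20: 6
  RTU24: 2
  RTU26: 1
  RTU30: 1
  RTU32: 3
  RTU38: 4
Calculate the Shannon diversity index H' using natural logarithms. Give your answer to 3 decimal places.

1.911

Total N = 2+5+6+2+1+1+3+4 = 24, so the proportions are 0.08333, 0.20833, 0.25, 0.08333, 0.04167, 0.04167, 0.125, 0.16667 (working shown to 5 dp, full precision carried).
Each pᵢ ln pᵢ term: 0.08333×(-2.48491)=-0.20708, 0.20833×(-1.56862)=-0.32679, 0.25×(-1.38629)=-0.34657, 0.08333×(-2.48491)=-0.20708, 0.04167×(-3.17805)=-0.13242, 0.04167×(-3.17805)=-0.13242, 0.125×(-2.07944)=-0.25993, 0.16667×(-1.79176)=-0.29863.
Sum = -1.91091, so H' = 1.911.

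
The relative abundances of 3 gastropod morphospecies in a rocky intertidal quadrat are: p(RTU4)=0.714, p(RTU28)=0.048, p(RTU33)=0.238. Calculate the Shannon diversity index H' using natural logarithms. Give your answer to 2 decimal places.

Each pᵢ ln pᵢ term (working shown to 4 dp, full precision carried): 0.714×(-0.3369)=-0.2405, 0.048×(-3.0366)=-0.1458, 0.238×(-1.4355)=-0.3416.
Sum = -0.7279, so H' = 0.73.

0.73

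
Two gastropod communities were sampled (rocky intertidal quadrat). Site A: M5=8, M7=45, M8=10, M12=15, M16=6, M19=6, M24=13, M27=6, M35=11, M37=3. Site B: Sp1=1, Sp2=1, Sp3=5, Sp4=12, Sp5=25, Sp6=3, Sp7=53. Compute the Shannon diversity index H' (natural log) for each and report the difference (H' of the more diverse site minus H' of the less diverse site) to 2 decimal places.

0.71

Site A: N=123, proportions 0.065, 0.3659, 0.0813, 0.122, 0.0488, 0.0488, 0.1057, 0.0488, 0.0894, 0.0244, giving H' = 1.9923 (working shown to 4 dp, full precision carried).
Site B: N=100, proportions 0.01, 0.01, 0.05, 0.12, 0.25, 0.03, 0.53, giving H' = 1.2846.
Difference = |1.9923 − 1.2846| = 0.7077, i.e. 0.71 to 2 decimal places.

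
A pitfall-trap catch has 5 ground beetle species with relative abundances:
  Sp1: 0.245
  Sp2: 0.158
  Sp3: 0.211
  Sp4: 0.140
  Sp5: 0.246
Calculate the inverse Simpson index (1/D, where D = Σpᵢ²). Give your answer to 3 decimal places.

D = 0.245² + 0.158² + 0.211² + 0.14² + 0.246² = 0.0600250 + 0.0249640 + 0.0445210 + 0.0196000 + 0.0605160 = 0.2096260 (working shown to 7 dp, full precision carried).
So 1/D = 4.77040, i.e. 4.770 to 3 decimal places.

4.770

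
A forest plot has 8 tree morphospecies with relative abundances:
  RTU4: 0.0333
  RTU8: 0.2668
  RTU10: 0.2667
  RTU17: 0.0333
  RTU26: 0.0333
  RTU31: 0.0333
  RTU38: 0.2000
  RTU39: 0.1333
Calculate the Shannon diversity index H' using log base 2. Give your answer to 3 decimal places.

2.523

Each pᵢ log₂ pᵢ term (working shown to 5 dp, full precision carried): 0.0333×(-4.90833)=-0.16345, 0.2668×(-1.90617)=-0.50857, 0.2667×(-1.90671)=-0.50852, 0.0333×(-4.90833)=-0.16345, 0.0333×(-4.90833)=-0.16345, 0.0333×(-4.90833)=-0.16345, 0.2×(-2.32193)=-0.46439, 0.1333×(-2.90725)=-0.38754.
Sum = -2.52280, so H' = 2.523.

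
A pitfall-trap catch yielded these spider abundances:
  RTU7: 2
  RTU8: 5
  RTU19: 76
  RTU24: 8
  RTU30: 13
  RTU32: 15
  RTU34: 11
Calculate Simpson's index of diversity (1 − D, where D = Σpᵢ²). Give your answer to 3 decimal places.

0.622

Total N = 2+5+76+8+13+15+11 = 130, so the proportions are 0.01538, 0.03846, 0.58462, 0.06154, 0.1, 0.11538, 0.08462 (working shown to 5 dp, full precision carried).
D = 0.01538² + 0.03846² + 0.58462² + 0.06154² + 0.1² + 0.11538² + 0.08462² = 0.00024 + 0.00148 + 0.34178 + 0.00379 + 0.01000 + 0.01331 + 0.00716 = 0.37775.
So 1 − D = 0.62225, i.e. 0.622 to 3 decimal places.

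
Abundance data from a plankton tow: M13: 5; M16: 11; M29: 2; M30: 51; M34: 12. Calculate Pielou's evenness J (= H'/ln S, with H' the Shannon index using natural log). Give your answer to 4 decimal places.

Total N = 5+11+2+51+12 = 81, so the proportions are 0.061728, 0.135802, 0.024691, 0.62963, 0.148148 (working shown to 6 dp, full precision carried).
H' = −Σ pᵢ ln pᵢ = −((-0.171914) + (-0.271137) + (-0.091390) + (-0.291281) + (-0.282895)) = 1.108618.
With S = 5 species, ln S = 1.609438, so J = 1.108618/1.609438 = 0.688823, i.e. 0.6888 to 4 decimal places.

0.6888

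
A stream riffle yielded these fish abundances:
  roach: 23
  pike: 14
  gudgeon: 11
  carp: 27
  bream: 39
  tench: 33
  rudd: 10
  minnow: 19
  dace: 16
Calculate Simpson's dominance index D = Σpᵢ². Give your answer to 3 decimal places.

Total N = 23+14+11+27+39+33+10+19+16 = 192, so the proportions are 0.11979, 0.07292, 0.05729, 0.14062, 0.20312, 0.17188, 0.05208, 0.09896, 0.08333 (working shown to 5 dp, full precision carried).
D = 0.11979² + 0.07292² + 0.05729² + 0.14062² + 0.20312² + 0.17188² + 0.05208² + 0.09896² + 0.08333² = 0.01435 + 0.00532 + 0.00328 + 0.01978 + 0.04126 + 0.02954 + 0.00271 + 0.00979 + 0.00694 = 0.13298.
To 3 decimal places, D = 0.133.

0.133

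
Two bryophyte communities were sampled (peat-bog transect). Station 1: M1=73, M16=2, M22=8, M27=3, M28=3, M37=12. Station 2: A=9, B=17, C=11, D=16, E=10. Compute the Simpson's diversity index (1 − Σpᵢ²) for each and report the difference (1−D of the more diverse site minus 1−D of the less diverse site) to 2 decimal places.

Station 1: N=101, proportions 0.7228, 0.0198, 0.0792, 0.0297, 0.0297, 0.1188, giving 1−D = 0.4551 (working shown to 4 dp, full precision carried).
Station 2: N=63, proportions 0.1429, 0.2698, 0.1746, 0.254, 0.1587, giving 1−D = 0.7866.
Difference = |0.4551 − 0.7866| = 0.3315, i.e. 0.33 to 2 decimal places.

0.33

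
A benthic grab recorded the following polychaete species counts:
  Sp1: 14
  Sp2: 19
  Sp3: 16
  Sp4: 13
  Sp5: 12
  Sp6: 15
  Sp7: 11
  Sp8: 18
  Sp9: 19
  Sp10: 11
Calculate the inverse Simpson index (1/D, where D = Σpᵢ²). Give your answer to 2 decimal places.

Total N = 14+19+16+13+12+15+11+18+19+11 = 148, so the proportions are 0.094595, 0.128378, 0.108108, 0.087838, 0.081081, 0.101351, 0.074324, 0.121622, 0.128378, 0.074324 (working shown to 6 dp, full precision carried).
D = 0.094595² + 0.128378² + 0.108108² + 0.087838² + 0.081081² + 0.101351² + 0.074324² + 0.121622² + 0.128378² + 0.074324² = 0.008948 + 0.016481 + 0.011687 + 0.007715 + 0.006574 + 0.010272 + 0.005524 + 0.014792 + 0.016481 + 0.005524 = 0.103999.
So 1/D = 9.6155, i.e. 9.62 to 2 decimal places.

9.62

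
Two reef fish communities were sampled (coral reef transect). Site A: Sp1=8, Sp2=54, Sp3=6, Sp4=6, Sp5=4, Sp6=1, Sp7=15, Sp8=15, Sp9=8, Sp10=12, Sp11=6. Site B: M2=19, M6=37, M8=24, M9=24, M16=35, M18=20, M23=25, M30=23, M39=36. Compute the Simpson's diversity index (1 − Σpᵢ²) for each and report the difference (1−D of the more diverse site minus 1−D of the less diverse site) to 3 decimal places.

0.089

Site A: N=135, proportions 0.0592593, 0.4, 0.0444444, 0.0444444, 0.0296296, 0.0074074, 0.1111111, 0.1111111, 0.0592593, 0.0888889, 0.0444444, giving 1−D = 0.7935254 (working shown to 7 dp, full precision carried).
Site B: N=243, proportions 0.0781893, 0.1522634, 0.0987654, 0.0987654, 0.1440329, 0.0823045, 0.1028807, 0.0946502, 0.1481481, giving 1−D = 0.8821826.
Difference = |0.7935254 − 0.8821826| = 0.0886572, i.e. 0.089 to 3 decimal places.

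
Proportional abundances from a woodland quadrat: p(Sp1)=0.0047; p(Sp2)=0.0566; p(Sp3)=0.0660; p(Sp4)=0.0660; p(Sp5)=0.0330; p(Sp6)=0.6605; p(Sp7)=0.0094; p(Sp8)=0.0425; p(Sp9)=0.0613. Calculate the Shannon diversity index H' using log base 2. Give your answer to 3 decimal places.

1.850

Each pᵢ log₂ pᵢ term (working shown to 5 dp, full precision carried): 0.0047×(-7.73312)=-0.03635, 0.0566×(-4.14305)=-0.23450, 0.066×(-3.92139)=-0.25881, 0.066×(-3.92139)=-0.25881, 0.033×(-4.92139)=-0.16241, 0.6605×(-0.59837)=-0.39522, 0.0094×(-6.73312)=-0.06329, 0.0425×(-4.55639)=-0.19365, 0.0613×(-4.02797)=-0.24691.
Sum = -1.84995, so H' = 1.850.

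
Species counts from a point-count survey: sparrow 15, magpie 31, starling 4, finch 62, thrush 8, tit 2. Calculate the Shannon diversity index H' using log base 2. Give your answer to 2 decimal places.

Total N = 15+31+4+62+8+2 = 122, so the proportions are 0.123, 0.2541, 0.0328, 0.5082, 0.0656, 0.0164 (working shown to 4 dp, full precision carried).
Each pᵢ log₂ pᵢ term: 0.123×(-3.0238)=-0.3718, 0.2541×(-1.9765)=-0.5022, 0.0328×(-4.9307)=-0.1617, 0.5082×(-0.9765)=-0.4963, 0.0656×(-3.9307)=-0.2578, 0.0164×(-5.9307)=-0.0972.
Sum = -1.8869, so H' = 1.89.

1.89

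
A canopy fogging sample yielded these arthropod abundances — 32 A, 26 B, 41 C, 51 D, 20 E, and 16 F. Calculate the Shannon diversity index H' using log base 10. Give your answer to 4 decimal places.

0.7456

Total N = 32+26+41+51+20+16 = 186, so the proportions are 0.172043, 0.139785, 0.22043, 0.274194, 0.107527, 0.086022 (working shown to 6 dp, full precision carried).
Each pᵢ log₁₀ pᵢ term: 0.172043×(-0.764363)=-0.131503, 0.139785×(-0.854540)=-0.119452, 0.22043×(-0.656729)=-0.144763, 0.274194×(-0.561943)=-0.154081, 0.107527×(-0.968483)=-0.104138, 0.086022×(-1.065393)=-0.091647.
Sum = -0.745584, so H' = 0.7456.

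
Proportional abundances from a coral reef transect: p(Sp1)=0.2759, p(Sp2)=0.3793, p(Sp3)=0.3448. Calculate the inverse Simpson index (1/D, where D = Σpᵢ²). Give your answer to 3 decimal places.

2.951

D = 0.2759² + 0.3793² + 0.3448² = 0.076121 + 0.143868 + 0.118887 = 0.338876 (working shown to 6 dp, full precision carried).
So 1/D = 2.95093, i.e. 2.951 to 3 decimal places.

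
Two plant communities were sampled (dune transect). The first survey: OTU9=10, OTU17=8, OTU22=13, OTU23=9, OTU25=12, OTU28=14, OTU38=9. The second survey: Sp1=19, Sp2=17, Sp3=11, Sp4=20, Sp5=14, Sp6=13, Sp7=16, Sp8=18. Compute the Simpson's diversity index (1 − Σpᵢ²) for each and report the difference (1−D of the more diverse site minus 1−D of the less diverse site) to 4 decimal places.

0.0193

The first survey: N=75, proportions 0.133333, 0.106667, 0.173333, 0.12, 0.16, 0.186667, 0.12, giving 1−D = 0.851556 (working shown to 6 dp, full precision carried).
The second survey: N=128, proportions 0.148438, 0.132812, 0.085938, 0.15625, 0.109375, 0.101562, 0.125, 0.140625, giving 1−D = 0.870850.
Difference = |0.851556 − 0.870850| = 0.019294, i.e. 0.0193 to 4 decimal places.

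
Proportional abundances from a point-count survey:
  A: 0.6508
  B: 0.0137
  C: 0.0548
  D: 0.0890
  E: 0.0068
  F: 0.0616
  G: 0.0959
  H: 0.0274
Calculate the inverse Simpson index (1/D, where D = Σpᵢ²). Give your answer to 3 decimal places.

2.230

D = 0.6508² + 0.0137² + 0.0548² + 0.089² + 0.0068² + 0.0616² + 0.0959² + 0.0274² = 0.423541 + 0.000188 + 0.003003 + 0.007921 + 0.000046 + 0.003795 + 0.009197 + 0.000751 = 0.448441 (working shown to 6 dp, full precision carried).
So 1/D = 2.22995, i.e. 2.230 to 3 decimal places.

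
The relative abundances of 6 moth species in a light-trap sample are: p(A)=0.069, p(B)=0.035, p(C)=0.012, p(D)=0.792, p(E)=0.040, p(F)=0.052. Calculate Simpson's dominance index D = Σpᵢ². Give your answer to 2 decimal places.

D = 0.069² + 0.035² + 0.012² + 0.792² + 0.04² + 0.052² = 0.0048 + 0.0012 + 0.0001 + 0.6273 + 0.0016 + 0.0027 = 0.6377 (working shown to 4 dp, full precision carried).
To 2 decimal places, D = 0.64.

0.64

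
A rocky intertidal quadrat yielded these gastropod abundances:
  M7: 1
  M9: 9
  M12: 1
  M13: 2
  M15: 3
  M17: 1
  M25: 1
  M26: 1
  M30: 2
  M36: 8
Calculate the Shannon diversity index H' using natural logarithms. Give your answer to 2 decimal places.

Total N = 1+9+1+2+3+1+1+1+2+8 = 29, so the proportions are 0.0345, 0.3103, 0.0345, 0.069, 0.1034, 0.0345, 0.0345, 0.0345, 0.069, 0.2759 (working shown to 4 dp, full precision carried).
Each pᵢ ln pᵢ term: 0.0345×(-3.3673)=-0.1161, 0.3103×(-1.1701)=-0.3631, 0.0345×(-3.3673)=-0.1161, 0.069×(-2.6741)=-0.1844, 0.1034×(-2.2687)=-0.2347, 0.0345×(-3.3673)=-0.1161, 0.0345×(-3.3673)=-0.1161, 0.0345×(-3.3673)=-0.1161, 0.069×(-2.6741)=-0.1844, 0.2759×(-1.2879)=-0.3553.
Sum = -1.9025, so H' = 1.90.

1.90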